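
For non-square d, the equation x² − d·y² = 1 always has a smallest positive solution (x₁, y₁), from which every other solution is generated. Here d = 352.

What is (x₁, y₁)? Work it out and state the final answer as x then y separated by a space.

[18; 1,3,5,9,5,3,1,36] for √352; ℓ=8 ⇒ convergent index 7
a_0=18:  p_0=18·1+0=18,  q_0=18·0+1=1
a_1=1:  p_1=1·18+1=19,  q_1=1·1+0=1
…
a_6=3:  p_6=3·18499+3621=59118,  q_6=3·986+193=3151
a_7=1:  p_7=1·59118+18499=77617,  q_7=1·3151+986=4137
(x₁, y₁) = (77617, 4137);  77617² − 352·4137² = 1 ✓

77617 4137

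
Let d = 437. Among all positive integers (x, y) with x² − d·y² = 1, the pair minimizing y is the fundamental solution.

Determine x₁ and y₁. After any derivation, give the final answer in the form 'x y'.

√437 → a₀=20, period (1,9,2,9,1,40); ℓ=6 even so k=5
step 0: (20, 1)  from 20·(1,0) + (0,1)
…
step 2: (209, 10)  from 9·(21,1) + (20,1)
…
step 4: (4160, 199)  from 9·(439,21) + (209,10)
step 5: (4599, 220)  from 1·(4160,199) + (439,21)
(x₁, y₁) = (4599, 220);  4599² − 437·220² = 1 ✓

4599 220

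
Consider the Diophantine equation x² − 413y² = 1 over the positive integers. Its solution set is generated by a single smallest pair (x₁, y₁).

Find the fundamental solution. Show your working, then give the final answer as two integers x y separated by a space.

113399 5580

√413 → a₀=20, period (3,9,1,4,1,9,3,40); ℓ=8 even so k=7
k=0  a_k=20  p_k/q_k = 20/1
k=1  a_k=3  p_k/q_k = 61/3
…
k=3  a_k=1  p_k/q_k = 630/31
k=4  a_k=4  p_k/q_k = 3089/152
k=5  a_k=1  p_k/q_k = 3719/183
k=6  a_k=9  p_k/q_k = 36560/1799
k=7  a_k=3  p_k/q_k = 113399/5580
fundamental: x₁=113399, y₁=5580  (since 12859333201 − 413·31136400 = 1)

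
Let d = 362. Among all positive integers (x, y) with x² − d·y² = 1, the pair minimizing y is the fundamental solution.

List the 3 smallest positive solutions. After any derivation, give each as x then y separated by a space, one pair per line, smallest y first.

√362 → a₀=19, period (38); ℓ=1 odd so k=1
step 0: (19, 1)  from 19·(1,0) + (0,1)
step 1: (723, 38)  from 38·(19,1) + (1,0)
(x₁, y₁) = (723, 38);  723² − 362·38² = 1 ✓
(723+38√362)^2 = 1045457 + 54948√362
(723+38√362)^3 = 1511730099 + 79454770√362

723 38
1045457 54948
1511730099 79454770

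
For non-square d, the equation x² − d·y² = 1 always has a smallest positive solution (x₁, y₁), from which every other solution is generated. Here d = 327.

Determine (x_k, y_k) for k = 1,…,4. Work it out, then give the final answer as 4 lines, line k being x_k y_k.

217 12
94177 5208
40872601 2260260
17738614657 980947632

[18; 12,36] for √327; ℓ=2 ⇒ convergent index 1
i=0: a=18 ⇒ p=18, q=1
i=1: a=12 ⇒ p=217, q=12
→ (217, 12).  Check: 217²=47089, 327·12²=47088, difference 1.
(x_2, y_2) = (217·217 + 327·12·12, 217·12 + 12·217) = (94177, 5208)
(x_3, y_3) = (217·94177 + 327·12·5208, 217·5208 + 12·94177) = (40872601, 2260260)
(x_4, y_4) = (217·40872601 + 327·12·2260260, 217·2260260 + 12·40872601) = (17738614657, 980947632)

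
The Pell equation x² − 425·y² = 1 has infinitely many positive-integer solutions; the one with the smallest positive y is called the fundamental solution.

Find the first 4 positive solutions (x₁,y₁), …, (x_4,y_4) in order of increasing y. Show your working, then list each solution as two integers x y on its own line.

143649 6968
41270070401 2001892464
11856808685922849 575139701115304
3406437421806992601601 165236485849022716128

[20; 1,1,1,1,1,1,40] for √425; ℓ=7 ⇒ convergent index 13
step 0: (20, 1)  from 20·(1,0) + (0,1)
step 1: (21, 1)  from 1·(20,1) + (1,0)
step 2: (41, 2)  from 1·(21,1) + (20,1)
step 3: (62, 3)  from 1·(41,2) + (21,1)
step 4: (103, 5)  from 1·(62,3) + (41,2)
step 5: (165, 8)  from 1·(103,5) + (62,3)
step 6: (268, 13)  from 1·(165,8) + (103,5)
step 7: (10885, 528)  from 40·(268,13) + (165,8)
step 8: (11153, 541)  from 1·(10885,528) + (268,13)
step 9: (22038, 1069)  from 1·(11153,541) + (10885,528)
step 10: (33191, 1610)  from 1·(22038,1069) + (11153,541)
step 11: (55229, 2679)  from 1·(33191,1610) + (22038,1069)
step 12: (88420, 4289)  from 1·(55229,2679) + (33191,1610)
step 13: (143649, 6968)  from 1·(88420,4289) + (55229,2679)
(x₁, y₁) = (143649, 6968);  143649² − 425·6968² = 1 ✓
(x_2, y_2) = (143649·143649 + 425·6968·6968, 143649·6968 + 6968·143649) = (41270070401, 2001892464)
(x_3, y_3) = (143649·41270070401 + 425·6968·2001892464, 143649·2001892464 + 6968·41270070401) = (11856808685922849, 575139701115304)
(x_4, y_4) = (143649·11856808685922849 + 425·6968·575139701115304, 143649·575139701115304 + 6968·11856808685922849) = (3406437421806992601601, 165236485849022716128)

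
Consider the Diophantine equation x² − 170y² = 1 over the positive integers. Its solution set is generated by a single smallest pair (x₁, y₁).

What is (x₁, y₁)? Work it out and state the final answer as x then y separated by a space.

[13; 26] for √170; ℓ=1 ⇒ convergent index 1
k=0  a_k=13  p_k/q_k = 13/1
k=1  a_k=26  p_k/q_k = 339/26
(x₁, y₁) = (339, 26);  339² − 170·26² = 1 ✓

339 26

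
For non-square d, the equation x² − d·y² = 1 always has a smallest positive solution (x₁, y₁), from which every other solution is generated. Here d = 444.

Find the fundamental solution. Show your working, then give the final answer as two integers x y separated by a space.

d=444: √d = [21; 14,42] (ℓ=2, even), read p_1/q_1
step 0: (21, 1)  from 21·(1,0) + (0,1)
step 1: (295, 14)  from 14·(21,1) + (1,0)
→ (295, 14).  Check: 295²=87025, 444·14²=87024, difference 1.

295 14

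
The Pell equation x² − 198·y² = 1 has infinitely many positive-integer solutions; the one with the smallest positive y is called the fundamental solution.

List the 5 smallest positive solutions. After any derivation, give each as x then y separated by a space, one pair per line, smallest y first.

197 14
77617 5516
30580901 2173290
12048797377 856270744
4747195585637 337368499846

√198 → a₀=14, period (14,28); ℓ=2 even so k=1
i=0: a=14 ⇒ p=14, q=1
i=1: a=14 ⇒ p=197, q=14
(x₁, y₁) = (197, 14);  197² − 198·14² = 1 ✓
(x_2, y_2) = (197·197 + 198·14·14, 197·14 + 14·197) = (77617, 5516)
(x_3, y_3) = (197·77617 + 198·14·5516, 197·5516 + 14·77617) = (30580901, 2173290)
(x_4, y_4) = (197·30580901 + 198·14·2173290, 197·2173290 + 14·30580901) = (12048797377, 856270744)
(x_5, y_5) = (197·12048797377 + 198·14·856270744, 197·856270744 + 14·12048797377) = (4747195585637, 337368499846)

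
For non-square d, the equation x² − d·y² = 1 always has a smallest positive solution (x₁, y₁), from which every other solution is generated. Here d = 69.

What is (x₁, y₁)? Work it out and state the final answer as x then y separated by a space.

7775 936

[8; 3,3,1,4,1,3,3,16] for √69; ℓ=8 ⇒ convergent index 7
step 0: (8, 1)  from 8·(1,0) + (0,1)
…
step 2: (83, 10)  from 3·(25,3) + (8,1)
…
step 6: (2384, 287)  from 3·(623,75) + (515,62)
step 7: (7775, 936)  from 3·(2384,287) + (623,75)
(x₁, y₁) = (7775, 936);  7775² − 69·936² = 1 ✓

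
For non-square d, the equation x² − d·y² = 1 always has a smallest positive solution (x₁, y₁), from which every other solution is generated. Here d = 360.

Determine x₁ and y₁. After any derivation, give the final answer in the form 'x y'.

√360 = [18; 1,36, …], period ℓ=2 (even) → k=1
step 0: (18, 1)  from 18·(1,0) + (0,1)
step 1: (19, 1)  from 1·(18,1) + (1,0)
fundamental: x₁=19, y₁=1  (since 361 − 360·1 = 1)

19 1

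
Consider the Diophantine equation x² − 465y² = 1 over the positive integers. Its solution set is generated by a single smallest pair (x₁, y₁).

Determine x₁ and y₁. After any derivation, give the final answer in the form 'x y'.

15871 736

d=465: √d = [21; 1,1,3,2,2,2,3,1,1,42] (ℓ=10, even), read p_9/q_9
step 0: (21, 1)  from 21·(1,0) + (0,1)
step 1: (22, 1)  from 1·(21,1) + (1,0)
step 2: (43, 2)  from 1·(22,1) + (21,1)
step 3: (151, 7)  from 3·(43,2) + (22,1)
step 4: (345, 16)  from 2·(151,7) + (43,2)
step 5: (841, 39)  from 2·(345,16) + (151,7)
step 6: (2027, 94)  from 2·(841,39) + (345,16)
step 7: (6922, 321)  from 3·(2027,94) + (841,39)
step 8: (8949, 415)  from 1·(6922,321) + (2027,94)
step 9: (15871, 736)  from 1·(8949,415) + (6922,321)
(x₁, y₁) = (15871, 736);  15871² − 465·736² = 1 ✓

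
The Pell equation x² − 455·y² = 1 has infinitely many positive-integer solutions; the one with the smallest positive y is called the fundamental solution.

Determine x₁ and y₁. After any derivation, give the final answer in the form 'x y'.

[21; 3,42] for √455; ℓ=2 ⇒ convergent index 1
a_0=21:  p_0=21·1+0=21,  q_0=21·0+1=1
a_1=3:  p_1=3·21+1=64,  q_1=3·1+0=3
→ (64, 3).  Check: 64²=4096, 455·3²=4095, difference 1.

64 3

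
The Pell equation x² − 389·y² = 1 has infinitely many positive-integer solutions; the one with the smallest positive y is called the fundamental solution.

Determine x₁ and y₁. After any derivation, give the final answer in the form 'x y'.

3287049 166660

√389 = [19; 1,2,1,1,1,1,2,1,38, …], period ℓ=9 (odd) → k=17
a_0=19:  p_0=19·1+0=19,  q_0=19·0+1=1
…
a_7=2:  p_7=2·355+217=927,  q_7=2·18+11=47
a_8=1:  p_8=1·927+355=1282,  q_8=1·47+18=65
a_9=38:  p_9=38·1282+927=49643,  q_9=38·65+47=2517
…
a_12=1:  p_12=1·151493+50925=202418,  q_12=1·7681+2582=10263
…
a_14=1:  p_14=1·353911+202418=556329,  q_14=1·17944+10263=28207
…
a_16=2:  p_16=2·910240+556329=2376809,  q_16=2·46151+28207=120509
a_17=1:  p_17=1·2376809+910240=3287049,  q_17=1·120509+46151=166660
→ (3287049, 166660).  Check: 3287049²=10804691128401, 389·166660²=10804691128400, difference 1.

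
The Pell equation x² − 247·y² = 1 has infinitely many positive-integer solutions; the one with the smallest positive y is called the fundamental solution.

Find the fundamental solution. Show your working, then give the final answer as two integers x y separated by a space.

√247 = [15; 1,2,1,1,9,1,9,1,1,2,1,30, …], period ℓ=12 (even) → k=11
step 0: (15, 1)  from 15·(1,0) + (0,1)
…
step 3: (63, 4)  from 1·(47,3) + (16,1)
step 4: (110, 7)  from 1·(63,4) + (47,3)
step 5: (1053, 67)  from 9·(110,7) + (63,4)
step 6: (1163, 74)  from 1·(1053,67) + (110,7)
…
step 8: (12683, 807)  from 1·(11520,733) + (1163,74)
…
step 10: (61089, 3887)  from 2·(24203,1540) + (12683,807)
step 11: (85292, 5427)  from 1·(61089,3887) + (24203,1540)
→ (85292, 5427).  Check: 85292²=7274725264, 247·5427²=7274725263, difference 1.

85292 5427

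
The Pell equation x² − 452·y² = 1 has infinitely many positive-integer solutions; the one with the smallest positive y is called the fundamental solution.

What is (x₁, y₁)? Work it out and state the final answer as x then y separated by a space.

1204353 56648

[21; 3,1,5,3,10,3,5,1,3,42] for √452; ℓ=10 ⇒ convergent index 9
step 0: (21, 1)  from 21·(1,0) + (0,1)
…
step 4: (1552, 73)  from 3·(489,23) + (85,4)
…
step 6: (49579, 2332)  from 3·(16009,753) + (1552,73)
…
step 8: (313483, 14745)  from 1·(263904,12413) + (49579,2332)
step 9: (1204353, 56648)  from 3·(313483,14745) + (263904,12413)
(x₁, y₁) = (1204353, 56648);  1204353² − 452·56648² = 1 ✓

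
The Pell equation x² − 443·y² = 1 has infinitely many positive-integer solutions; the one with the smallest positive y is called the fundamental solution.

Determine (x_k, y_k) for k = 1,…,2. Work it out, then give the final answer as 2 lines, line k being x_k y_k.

d=443: √d = [21; 21,42] (ℓ=2, even), read p_1/q_1
a_0=21:  p_0=21·1+0=21,  q_0=21·0+1=1
a_1=21:  p_1=21·21+1=442,  q_1=21·1+0=21
(x₁, y₁) = (442, 21);  442² − 443·21² = 1 ✓
(x_2, y_2) = (442·442 + 443·21·21, 442·21 + 21·442) = (390727, 18564)

442 21
390727 18564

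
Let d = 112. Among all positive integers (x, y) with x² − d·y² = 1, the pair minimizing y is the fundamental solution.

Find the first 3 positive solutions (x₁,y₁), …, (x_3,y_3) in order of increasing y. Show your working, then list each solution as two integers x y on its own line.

127 12
32257 3048
8193151 774180

d=112: √d = [10; 1,1,2,1,1,20] (ℓ=6, even), read p_5/q_5
i=0: a=10 ⇒ p=10, q=1
i=1: a=1 ⇒ p=11, q=1
i=2: a=1 ⇒ p=21, q=2
i=3: a=2 ⇒ p=53, q=5
i=4: a=1 ⇒ p=74, q=7
i=5: a=1 ⇒ p=127, q=12
fundamental: x₁=127, y₁=12  (since 16129 − 112·144 = 1)
(127+12√112)^2 = 32257 + 3048√112
(127+12√112)^3 = 8193151 + 774180√112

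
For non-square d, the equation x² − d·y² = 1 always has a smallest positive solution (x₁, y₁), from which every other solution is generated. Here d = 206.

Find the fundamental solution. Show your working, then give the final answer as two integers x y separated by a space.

59535 4148

√206 → a₀=14, period (2,1,5,14,5,1,2,28); ℓ=8 even so k=7
step 0: (14, 1)  from 14·(1,0) + (0,1)
step 1: (29, 2)  from 2·(14,1) + (1,0)
step 2: (43, 3)  from 1·(29,2) + (14,1)
step 3: (244, 17)  from 5·(43,3) + (29,2)
step 4: (3459, 241)  from 14·(244,17) + (43,3)
step 5: (17539, 1222)  from 5·(3459,241) + (244,17)
step 6: (20998, 1463)  from 1·(17539,1222) + (3459,241)
step 7: (59535, 4148)  from 2·(20998,1463) + (17539,1222)
→ (59535, 4148).  Check: 59535²=3544416225, 206·4148²=3544416224, difference 1.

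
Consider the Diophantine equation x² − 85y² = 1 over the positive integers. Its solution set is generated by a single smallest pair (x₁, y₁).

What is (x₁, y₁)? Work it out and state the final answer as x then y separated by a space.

285769 30996

d=85: √d = [9; 4,1,1,4,18] (ℓ=5, odd), read p_9/q_9
step 0: (9, 1)  from 9·(1,0) + (0,1)
…
step 8: (62739, 6805)  from 1·(34813,3776) + (27926,3029)
step 9: (285769, 30996)  from 4·(62739,6805) + (34813,3776)
fundamental: x₁=285769, y₁=30996  (since 81663921361 − 85·960752016 = 1)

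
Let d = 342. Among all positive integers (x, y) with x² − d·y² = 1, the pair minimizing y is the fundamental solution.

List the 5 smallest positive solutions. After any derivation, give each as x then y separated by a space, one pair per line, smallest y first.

37 2
2737 148
202501 10950
14982337 810152
1108490437 59940298

√342 = [18; 2,36, …], period ℓ=2 (even) → k=1
step 0: (18, 1)  from 18·(1,0) + (0,1)
step 1: (37, 2)  from 2·(18,1) + (1,0)
(x₁, y₁) = (37, 2);  37² − 342·2² = 1 ✓
(x_2, y_2) = (37·37 + 342·2·2, 37·2 + 2·37) = (2737, 148)
(x_3, y_3) = (37·2737 + 342·2·148, 37·148 + 2·2737) = (202501, 10950)
(x_4, y_4) = (37·202501 + 342·2·10950, 37·10950 + 2·202501) = (14982337, 810152)
(x_5, y_5) = (37·14982337 + 342·2·810152, 37·810152 + 2·14982337) = (1108490437, 59940298)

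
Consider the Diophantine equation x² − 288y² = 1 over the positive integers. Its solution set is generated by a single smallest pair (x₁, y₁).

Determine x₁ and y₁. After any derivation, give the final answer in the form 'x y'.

17 1

d=288: √d = [16; 1,32] (ℓ=2, even), read p_1/q_1
k=0  a_k=16  p_k/q_k = 16/1
k=1  a_k=1  p_k/q_k = 17/1
→ (17, 1).  Check: 17²=289, 288·1²=288, difference 1.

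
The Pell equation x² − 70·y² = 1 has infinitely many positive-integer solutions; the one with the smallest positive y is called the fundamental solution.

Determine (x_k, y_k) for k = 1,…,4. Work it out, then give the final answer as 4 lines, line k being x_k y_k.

251 30
126001 15060
63252251 7560090
31752504001 3795150120

d=70: √d = [8; 2,1,2,1,2,16] (ℓ=6, even), read p_5/q_5
step 0: (8, 1)  from 8·(1,0) + (0,1)
step 1: (17, 2)  from 2·(8,1) + (1,0)
…
step 4: (92, 11)  from 1·(67,8) + (25,3)
step 5: (251, 30)  from 2·(92,11) + (67,8)
fundamental: x₁=251, y₁=30  (since 63001 − 70·900 = 1)
(251+30√70)^2 = 126001 + 15060√70
(251+30√70)^3 = 63252251 + 7560090√70
(251+30√70)^4 = 31752504001 + 3795150120√70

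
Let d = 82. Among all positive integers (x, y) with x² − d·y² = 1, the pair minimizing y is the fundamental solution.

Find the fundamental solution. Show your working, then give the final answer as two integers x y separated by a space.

163 18

√82 = [9; 18, …], period ℓ=1 (odd) → k=1
a_0=9:  p_0=9·1+0=9,  q_0=9·0+1=1
a_1=18:  p_1=18·9+1=163,  q_1=18·1+0=18
→ (163, 18).  Check: 163²=26569, 82·18²=26568, difference 1.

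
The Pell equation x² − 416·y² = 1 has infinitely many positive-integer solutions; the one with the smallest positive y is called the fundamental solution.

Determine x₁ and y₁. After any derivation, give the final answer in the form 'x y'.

√416 = [20; 2,1,1,9,1,1,2,40, …], period ℓ=8 (even) → k=7
k=0  a_k=20  p_k/q_k = 20/1
k=1  a_k=2  p_k/q_k = 41/2
k=2  a_k=1  p_k/q_k = 61/3
k=3  a_k=1  p_k/q_k = 102/5
k=4  a_k=9  p_k/q_k = 979/48
k=5  a_k=1  p_k/q_k = 1081/53
k=6  a_k=1  p_k/q_k = 2060/101
k=7  a_k=2  p_k/q_k = 5201/255
→ (5201, 255).  Check: 5201²=27050401, 416·255²=27050400, difference 1.

5201 255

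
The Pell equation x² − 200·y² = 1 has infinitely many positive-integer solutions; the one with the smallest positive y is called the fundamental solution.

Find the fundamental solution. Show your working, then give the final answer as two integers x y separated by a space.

[14; 7,28] for √200; ℓ=2 ⇒ convergent index 1
step 0: (14, 1)  from 14·(1,0) + (0,1)
step 1: (99, 7)  from 7·(14,1) + (1,0)
→ (99, 7).  Check: 99²=9801, 200·7²=9800, difference 1.

99 7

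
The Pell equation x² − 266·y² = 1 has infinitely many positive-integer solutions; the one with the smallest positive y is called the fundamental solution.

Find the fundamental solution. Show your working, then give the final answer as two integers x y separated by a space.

685 42

√266 → a₀=16, period (3,4,3,32); ℓ=4 even so k=3
i=0: a=16 ⇒ p=16, q=1
…
i=2: a=4 ⇒ p=212, q=13
i=3: a=3 ⇒ p=685, q=42
fundamental: x₁=685, y₁=42  (since 469225 − 266·1764 = 1)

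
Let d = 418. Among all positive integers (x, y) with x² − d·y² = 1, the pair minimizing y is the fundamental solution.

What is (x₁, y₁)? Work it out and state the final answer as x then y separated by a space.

d=418: √d = [20; 2,4,20,4,2,40] (ℓ=6, even), read p_5/q_5
step 0: (20, 1)  from 20·(1,0) + (0,1)
…
step 4: (15068, 737)  from 4·(3721,182) + (184,9)
step 5: (33857, 1656)  from 2·(15068,737) + (3721,182)
→ (33857, 1656).  Check: 33857²=1146296449, 418·1656²=1146296448, difference 1.

33857 1656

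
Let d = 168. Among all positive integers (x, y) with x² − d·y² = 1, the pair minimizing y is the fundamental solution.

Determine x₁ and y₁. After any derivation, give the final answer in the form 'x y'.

13 1

√168 = [12; 1,24, …], period ℓ=2 (even) → k=1
a_0=12:  p_0=12·1+0=12,  q_0=12·0+1=1
a_1=1:  p_1=1·12+1=13,  q_1=1·1+0=1
fundamental: x₁=13, y₁=1  (since 169 − 168·1 = 1)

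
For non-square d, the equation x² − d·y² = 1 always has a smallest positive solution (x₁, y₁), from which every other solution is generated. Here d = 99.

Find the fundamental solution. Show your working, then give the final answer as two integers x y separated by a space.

10 1

√99 = [9; 1,18, …], period ℓ=2 (even) → k=1
step 0: (9, 1)  from 9·(1,0) + (0,1)
step 1: (10, 1)  from 1·(9,1) + (1,0)
fundamental: x₁=10, y₁=1  (since 100 − 99·1 = 1)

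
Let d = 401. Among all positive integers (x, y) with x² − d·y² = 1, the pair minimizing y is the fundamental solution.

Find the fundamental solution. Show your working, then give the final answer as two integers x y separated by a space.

801 40

[20; 40] for √401; ℓ=1 ⇒ convergent index 1
i=0: a=20 ⇒ p=20, q=1
i=1: a=40 ⇒ p=801, q=40
(x₁, y₁) = (801, 40);  801² − 401·40² = 1 ✓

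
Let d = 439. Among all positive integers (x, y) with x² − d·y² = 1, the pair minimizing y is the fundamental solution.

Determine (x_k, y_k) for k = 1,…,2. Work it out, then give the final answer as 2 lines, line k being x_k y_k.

[20; 1,19,1,40] for √439; ℓ=4 ⇒ convergent index 3
i=0: a=20 ⇒ p=20, q=1
…
i=2: a=19 ⇒ p=419, q=20
i=3: a=1 ⇒ p=440, q=21
→ (440, 21).  Check: 440²=193600, 439·21²=193599, difference 1.
(440+21√439)^2 = 387199 + 18480√439

440 21
387199 18480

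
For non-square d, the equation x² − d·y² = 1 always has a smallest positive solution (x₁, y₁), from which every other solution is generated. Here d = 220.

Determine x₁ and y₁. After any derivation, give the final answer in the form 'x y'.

89 6

d=220: √d = [14; 1,4,1,28] (ℓ=4, even), read p_3/q_3
k=0  a_k=14  p_k/q_k = 14/1
k=1  a_k=1  p_k/q_k = 15/1
k=2  a_k=4  p_k/q_k = 74/5
k=3  a_k=1  p_k/q_k = 89/6
→ (89, 6).  Check: 89²=7921, 220·6²=7920, difference 1.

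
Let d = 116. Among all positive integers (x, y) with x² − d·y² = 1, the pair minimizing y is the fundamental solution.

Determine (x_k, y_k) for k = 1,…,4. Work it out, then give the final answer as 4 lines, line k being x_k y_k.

9801 910
192119201 17837820
3765920568201 349656946730
73819574785756801 6853975451963640

[10; 1,3,2,1,4,1,2,3,1,20] for √116; ℓ=10 ⇒ convergent index 9
step 0: (10, 1)  from 10·(1,0) + (0,1)
step 1: (11, 1)  from 1·(10,1) + (1,0)
step 2: (43, 4)  from 3·(11,1) + (10,1)
step 3: (97, 9)  from 2·(43,4) + (11,1)
step 4: (140, 13)  from 1·(97,9) + (43,4)
step 5: (657, 61)  from 4·(140,13) + (97,9)
…
step 7: (2251, 209)  from 2·(797,74) + (657,61)
step 8: (7550, 701)  from 3·(2251,209) + (797,74)
step 9: (9801, 910)  from 1·(7550,701) + (2251,209)
(x₁, y₁) = (9801, 910);  9801² − 116·910² = 1 ✓
(9801+910√116)^2 = 192119201 + 17837820√116
(9801+910√116)^3 = 3765920568201 + 349656946730√116
(9801+910√116)^4 = 73819574785756801 + 6853975451963640√116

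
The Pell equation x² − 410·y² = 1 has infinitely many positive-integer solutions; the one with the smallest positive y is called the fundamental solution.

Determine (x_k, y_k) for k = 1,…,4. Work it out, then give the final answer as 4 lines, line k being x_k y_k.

81 4
13121 648
2125521 104972
344321281 17004816

[20; 4,40] for √410; ℓ=2 ⇒ convergent index 1
k=0  a_k=20  p_k/q_k = 20/1
k=1  a_k=4  p_k/q_k = 81/4
(x₁, y₁) = (81, 4);  81² − 410·4² = 1 ✓
k=2:  x_2 = 81·81+410·4·4 = 13121,  y_2 = 81·4+4·81 = 648
k=3:  x_3 = 81·13121+410·4·648 = 2125521,  y_3 = 81·648+4·13121 = 104972
k=4:  x_4 = 81·2125521+410·4·104972 = 344321281,  y_4 = 81·104972+4·2125521 = 17004816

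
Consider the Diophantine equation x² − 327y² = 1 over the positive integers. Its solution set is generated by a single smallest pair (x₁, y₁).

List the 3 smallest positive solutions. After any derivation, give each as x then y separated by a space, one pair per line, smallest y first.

d=327: √d = [18; 12,36] (ℓ=2, even), read p_1/q_1
i=0: a=18 ⇒ p=18, q=1
i=1: a=12 ⇒ p=217, q=12
(x₁, y₁) = (217, 12);  217² − 327·12² = 1 ✓
k=2:  x_2 = 217·217+327·12·12 = 94177,  y_2 = 217·12+12·217 = 5208
k=3:  x_3 = 217·94177+327·12·5208 = 40872601,  y_3 = 217·5208+12·94177 = 2260260

217 12
94177 5208
40872601 2260260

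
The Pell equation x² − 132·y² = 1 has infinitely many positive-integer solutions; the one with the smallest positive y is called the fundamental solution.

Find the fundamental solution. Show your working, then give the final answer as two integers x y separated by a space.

√132 = [11; 2,22, …], period ℓ=2 (even) → k=1
a_0=11:  p_0=11·1+0=11,  q_0=11·0+1=1
a_1=2:  p_1=2·11+1=23,  q_1=2·1+0=2
→ (23, 2).  Check: 23²=529, 132·2²=528, difference 1.

23 2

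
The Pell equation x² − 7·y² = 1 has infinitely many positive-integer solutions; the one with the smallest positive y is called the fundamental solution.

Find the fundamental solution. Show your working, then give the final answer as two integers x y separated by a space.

d=7: √d = [2; 1,1,1,4] (ℓ=4, even), read p_3/q_3
a_0=2:  p_0=2·1+0=2,  q_0=2·0+1=1
a_1=1:  p_1=1·2+1=3,  q_1=1·1+0=1
a_2=1:  p_2=1·3+2=5,  q_2=1·1+1=2
a_3=1:  p_3=1·5+3=8,  q_3=1·2+1=3
(x₁, y₁) = (8, 3);  8² − 7·3² = 1 ✓

8 3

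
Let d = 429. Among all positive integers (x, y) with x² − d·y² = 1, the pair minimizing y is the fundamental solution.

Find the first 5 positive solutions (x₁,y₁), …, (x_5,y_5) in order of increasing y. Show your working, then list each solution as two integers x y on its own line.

√429 = [20; 1,2,2,9,1,12,1,9,2,2,1,40, …], period ℓ=12 (even) → k=11
step 0: (20, 1)  from 20·(1,0) + (0,1)
…
step 2: (62, 3)  from 2·(21,1) + (20,1)
step 3: (145, 7)  from 2·(62,3) + (21,1)
step 4: (1367, 66)  from 9·(145,7) + (62,3)
step 5: (1512, 73)  from 1·(1367,66) + (145,7)
…
step 7: (21023, 1015)  from 1·(19511,942) + (1512,73)
step 8: (208718, 10077)  from 9·(21023,1015) + (19511,942)
step 9: (438459, 21169)  from 2·(208718,10077) + (21023,1015)
step 10: (1085636, 52415)  from 2·(438459,21169) + (208718,10077)
step 11: (1524095, 73584)  from 1·(1085636,52415) + (438459,21169)
(x₁, y₁) = (1524095, 73584);  1524095² − 429·73584² = 1 ✓
(x_2, y_2) = (1524095·1524095 + 429·73584·73584, 1524095·73584 + 73584·1524095) = (4645731138049, 224298012960)
(x_3, y_3) = (1524095·4645731138049 + 429·73584·224298012960, 1524095·224298012960 + 73584·4645731138049) = (14161071197688057215, 683702960124468816)
(x_4, y_4) = (1524095·14161071197688057215 + 429·73584·683702960124468816, 1524095·683702960124468816 + 73584·14161071197688057215) = (43165635614076113391052801, 2084056526021580302230080)
(x_5, y_5) = (1524095·43165635614076113391052801 + 429·73584·2084056526021580302230080, 1524095·2084056526021580302230080 + 73584·43165635614076113391052801) = (131577058822456507006275549422975, 6352600262053037158494583086384)

1524095 73584
4645731138049 224298012960
14161071197688057215 683702960124468816
43165635614076113391052801 2084056526021580302230080
131577058822456507006275549422975 6352600262053037158494583086384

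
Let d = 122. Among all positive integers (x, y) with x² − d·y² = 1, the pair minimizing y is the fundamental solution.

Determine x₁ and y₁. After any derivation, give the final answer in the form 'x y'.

√122 = [11; 22, …], period ℓ=1 (odd) → k=1
a_0=11:  p_0=11·1+0=11,  q_0=11·0+1=1
a_1=22:  p_1=22·11+1=243,  q_1=22·1+0=22
fundamental: x₁=243, y₁=22  (since 59049 − 122·484 = 1)

243 22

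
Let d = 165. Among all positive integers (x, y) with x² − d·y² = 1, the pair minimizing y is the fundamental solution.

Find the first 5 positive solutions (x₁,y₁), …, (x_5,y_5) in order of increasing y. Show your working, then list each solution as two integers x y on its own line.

1079 84
2328481 181272
5024860919 391184892
10843647534721 844176815664
23400586355066999 1821733177018020

√165 → a₀=12, period (1,5,2,5,1,24); ℓ=6 even so k=5
k=0  a_k=12  p_k/q_k = 12/1
k=1  a_k=1  p_k/q_k = 13/1
…
k=3  a_k=2  p_k/q_k = 167/13
k=4  a_k=5  p_k/q_k = 912/71
k=5  a_k=1  p_k/q_k = 1079/84
(x₁, y₁) = (1079, 84);  1079² − 165·84² = 1 ✓
(1079+84√165)^2 = 2328481 + 181272√165
(1079+84√165)^3 = 5024860919 + 391184892√165
(1079+84√165)^4 = 10843647534721 + 844176815664√165
(1079+84√165)^5 = 23400586355066999 + 1821733177018020√165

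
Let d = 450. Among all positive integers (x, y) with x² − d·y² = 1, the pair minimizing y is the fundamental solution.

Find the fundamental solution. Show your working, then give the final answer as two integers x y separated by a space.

[21; 4,1,2,4,2,1,4,42] for √450; ℓ=8 ⇒ convergent index 7
step 0: (21, 1)  from 21·(1,0) + (0,1)
step 1: (85, 4)  from 4·(21,1) + (1,0)
step 2: (106, 5)  from 1·(85,4) + (21,1)
step 3: (297, 14)  from 2·(106,5) + (85,4)
…
step 5: (2885, 136)  from 2·(1294,61) + (297,14)
step 6: (4179, 197)  from 1·(2885,136) + (1294,61)
step 7: (19601, 924)  from 4·(4179,197) + (2885,136)
fundamental: x₁=19601, y₁=924  (since 384199201 − 450·853776 = 1)

19601 924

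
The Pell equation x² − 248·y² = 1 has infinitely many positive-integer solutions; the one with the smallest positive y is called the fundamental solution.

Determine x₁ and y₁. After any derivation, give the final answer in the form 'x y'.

[15; 1,2,1,30] for √248; ℓ=4 ⇒ convergent index 3
a_0=15:  p_0=15·1+0=15,  q_0=15·0+1=1
…
a_2=2:  p_2=2·16+15=47,  q_2=2·1+1=3
a_3=1:  p_3=1·47+16=63,  q_3=1·3+1=4
fundamental: x₁=63, y₁=4  (since 3969 − 248·16 = 1)

63 4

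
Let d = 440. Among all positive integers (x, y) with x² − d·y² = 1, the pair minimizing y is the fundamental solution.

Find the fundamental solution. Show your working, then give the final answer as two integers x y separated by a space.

21 1

√440 → a₀=20, period (1,40); ℓ=2 even so k=1
i=0: a=20 ⇒ p=20, q=1
i=1: a=1 ⇒ p=21, q=1
→ (21, 1).  Check: 21²=441, 440·1²=440, difference 1.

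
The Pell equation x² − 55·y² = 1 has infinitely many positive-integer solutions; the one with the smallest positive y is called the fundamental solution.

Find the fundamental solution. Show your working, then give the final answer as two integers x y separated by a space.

89 12

d=55: √d = [7; 2,2,2,14] (ℓ=4, even), read p_3/q_3
i=0: a=7 ⇒ p=7, q=1
…
i=2: a=2 ⇒ p=37, q=5
i=3: a=2 ⇒ p=89, q=12
→ (89, 12).  Check: 89²=7921, 55·12²=7920, difference 1.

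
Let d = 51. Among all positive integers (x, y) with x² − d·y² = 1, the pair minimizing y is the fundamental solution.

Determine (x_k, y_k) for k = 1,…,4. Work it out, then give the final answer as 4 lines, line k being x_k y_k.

50 7
4999 700
499850 69993
49980001 6998600

√51 → a₀=7, period (7,14); ℓ=2 even so k=1
step 0: (7, 1)  from 7·(1,0) + (0,1)
step 1: (50, 7)  from 7·(7,1) + (1,0)
(x₁, y₁) = (50, 7);  50² − 51·7² = 1 ✓
(x_2, y_2) = (50·50 + 51·7·7, 50·7 + 7·50) = (4999, 700)
(x_3, y_3) = (50·4999 + 51·7·700, 50·700 + 7·4999) = (499850, 69993)
(x_4, y_4) = (50·499850 + 51·7·69993, 50·69993 + 7·499850) = (49980001, 6998600)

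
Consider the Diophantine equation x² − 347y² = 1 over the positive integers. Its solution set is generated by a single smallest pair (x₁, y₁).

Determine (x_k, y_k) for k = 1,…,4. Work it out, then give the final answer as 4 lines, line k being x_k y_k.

[18; 1,1,1,2,4,…,1,1,36] for √347; ℓ=14 ⇒ convergent index 13
step 0: (18, 1)  from 18·(1,0) + (0,1)
step 1: (19, 1)  from 1·(18,1) + (1,0)
step 2: (37, 2)  from 1·(19,1) + (18,1)
step 3: (56, 3)  from 1·(37,2) + (19,1)
step 4: (149, 8)  from 2·(56,3) + (37,2)
step 5: (652, 35)  from 4·(149,8) + (56,3)
…
step 7: (14269, 766)  from 17·(801,43) + (652,35)
step 8: (15070, 809)  from 1·(14269,766) + (801,43)
step 9: (74549, 4002)  from 4·(15070,809) + (14269,766)
step 10: (164168, 8813)  from 2·(74549,4002) + (15070,809)
step 11: (238717, 12815)  from 1·(164168,8813) + (74549,4002)
step 12: (402885, 21628)  from 1·(238717,12815) + (164168,8813)
step 13: (641602, 34443)  from 1·(402885,21628) + (238717,12815)
→ (641602, 34443).  Check: 641602²=411653126404, 347·34443²=411653126403, difference 1.
n=2: (641602,34443)∘(641602,34443) = (641602·641602+347·34443·34443, 641602·34443+34443·641602) = (823306252807,44197395372)
n=3: (823306252807,44197395372)∘(641602,34443) = (641602·823306252807+347·34443·44197395372, 641602·44197395372+34443·823306252807) = (1056469876826312026,56714274530897445)
n=4: (1056469876826312026,56714274530897445)∘(641602,34443) = (641602·1056469876826312026+347·34443·56714274530897445, 641602·56714274530897445+34443·1056469876826312026) = (1355666371822207590758497,72775983935101527618408)

641602 34443
823306252807 44197395372
1056469876826312026 56714274530897445
1355666371822207590758497 72775983935101527618408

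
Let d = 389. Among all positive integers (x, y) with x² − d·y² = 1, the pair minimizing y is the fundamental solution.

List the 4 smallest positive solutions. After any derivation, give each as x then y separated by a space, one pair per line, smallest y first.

[19; 1,2,1,1,1,1,2,1,38] for √389; ℓ=9 ⇒ convergent index 17
k=0  a_k=19  p_k/q_k = 19/1
k=1  a_k=1  p_k/q_k = 20/1
k=2  a_k=2  p_k/q_k = 59/3
k=3  a_k=1  p_k/q_k = 79/4
…
k=6  a_k=1  p_k/q_k = 355/18
k=7  a_k=2  p_k/q_k = 927/47
k=8  a_k=1  p_k/q_k = 1282/65
…
k=13  a_k=1  p_k/q_k = 353911/17944
k=14  a_k=1  p_k/q_k = 556329/28207
k=15  a_k=1  p_k/q_k = 910240/46151
k=16  a_k=2  p_k/q_k = 2376809/120509
k=17  a_k=1  p_k/q_k = 3287049/166660
(x₁, y₁) = (3287049, 166660);  3287049² − 389·166660² = 1 ✓
k=2:  x_2 = 3287049·3287049+389·166660·166660 = 21609382256801,  y_2 = 3287049·166660+166660·3287049 = 1095639172680
k=3:  x_3 = 3287049·21609382256801+389·166660·1095639172680 = 142062196675667653449,  y_3 = 3287049·1095639172680+166660·21609382256801 = 7202839293837075980
k=4:  x_4 = 3287049·142062196675667653449+389·166660·7202839293837075980 = 933930803041091759821507201,  y_4 = 3287049·7202839293837075980+166660·142062196675667653449 = 47352171395934637886793360

3287049 166660
21609382256801 1095639172680
142062196675667653449 7202839293837075980
933930803041091759821507201 47352171395934637886793360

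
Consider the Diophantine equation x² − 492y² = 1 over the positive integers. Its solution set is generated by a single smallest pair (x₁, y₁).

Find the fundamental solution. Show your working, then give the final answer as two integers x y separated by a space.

29767 1342

√492 → a₀=22, period (5,1,1,10,1,1,5,44); ℓ=8 even so k=7
i=0: a=22 ⇒ p=22, q=1
…
i=2: a=1 ⇒ p=133, q=6
i=3: a=1 ⇒ p=244, q=11
i=4: a=10 ⇒ p=2573, q=116
…
i=6: a=1 ⇒ p=5390, q=243
i=7: a=5 ⇒ p=29767, q=1342
(x₁, y₁) = (29767, 1342);  29767² − 492·1342² = 1 ✓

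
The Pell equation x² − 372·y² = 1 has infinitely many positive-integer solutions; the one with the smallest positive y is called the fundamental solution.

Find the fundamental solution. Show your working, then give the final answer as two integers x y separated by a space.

12151 630

d=372: √d = [19; 3,2,12,2,3,38] (ℓ=6, even), read p_5/q_5
k=0  a_k=19  p_k/q_k = 19/1
…
k=4  a_k=2  p_k/q_k = 3491/181
k=5  a_k=3  p_k/q_k = 12151/630
(x₁, y₁) = (12151, 630);  12151² − 372·630² = 1 ✓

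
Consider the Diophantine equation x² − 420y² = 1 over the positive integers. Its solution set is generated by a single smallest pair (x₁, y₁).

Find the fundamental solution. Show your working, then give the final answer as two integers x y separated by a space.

[20; 2,40] for √420; ℓ=2 ⇒ convergent index 1
a_0=20:  p_0=20·1+0=20,  q_0=20·0+1=1
a_1=2:  p_1=2·20+1=41,  q_1=2·1+0=2
(x₁, y₁) = (41, 2);  41² − 420·2² = 1 ✓

41 2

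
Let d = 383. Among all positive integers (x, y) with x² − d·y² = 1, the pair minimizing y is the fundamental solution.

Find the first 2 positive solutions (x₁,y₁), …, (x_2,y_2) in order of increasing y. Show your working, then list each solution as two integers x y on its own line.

18768 959
704475647 35997024

[19; 1,1,3,19,3,1,1,38] for √383; ℓ=8 ⇒ convergent index 7
step 0: (19, 1)  from 19·(1,0) + (0,1)
…
step 2: (39, 2)  from 1·(20,1) + (19,1)
step 3: (137, 7)  from 3·(39,2) + (20,1)
step 4: (2642, 135)  from 19·(137,7) + (39,2)
…
step 6: (10705, 547)  from 1·(8063,412) + (2642,135)
step 7: (18768, 959)  from 1·(10705,547) + (8063,412)
(x₁, y₁) = (18768, 959);  18768² − 383·959² = 1 ✓
(18768+959√383)^2 = 704475647 + 35997024√383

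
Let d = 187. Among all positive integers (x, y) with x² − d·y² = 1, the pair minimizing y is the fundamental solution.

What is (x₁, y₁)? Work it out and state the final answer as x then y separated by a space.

1682 123

√187 → a₀=13, period (1,2,13,2,1,26); ℓ=6 even so k=5
i=0: a=13 ⇒ p=13, q=1
…
i=4: a=2 ⇒ p=1135, q=83
i=5: a=1 ⇒ p=1682, q=123
fundamental: x₁=1682, y₁=123  (since 2829124 − 187·15129 = 1)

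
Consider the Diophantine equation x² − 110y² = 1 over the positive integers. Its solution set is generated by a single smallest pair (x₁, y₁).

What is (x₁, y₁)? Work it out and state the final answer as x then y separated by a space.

21 2

√110 = [10; 2,20, …], period ℓ=2 (even) → k=1
k=0  a_k=10  p_k/q_k = 10/1
k=1  a_k=2  p_k/q_k = 21/2
→ (21, 2).  Check: 21²=441, 110·2²=440, difference 1.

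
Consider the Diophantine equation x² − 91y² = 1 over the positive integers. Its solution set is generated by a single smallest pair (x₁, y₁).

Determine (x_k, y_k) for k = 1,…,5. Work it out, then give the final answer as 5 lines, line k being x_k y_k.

1574 165
4954951 519420
15598184174 1635133995
49103078824801 5147401296840
154576476542289374 16204017647318325

√91 → a₀=9, period (1,1,5,1,5,1,1,18); ℓ=8 even so k=7
step 0: (9, 1)  from 9·(1,0) + (0,1)
step 1: (10, 1)  from 1·(9,1) + (1,0)
…
step 3: (105, 11)  from 5·(19,2) + (10,1)
step 4: (124, 13)  from 1·(105,11) + (19,2)
step 5: (725, 76)  from 5·(124,13) + (105,11)
step 6: (849, 89)  from 1·(725,76) + (124,13)
step 7: (1574, 165)  from 1·(849,89) + (725,76)
(x₁, y₁) = (1574, 165);  1574² − 91·165² = 1 ✓
n=2: (1574,165)∘(1574,165) = (1574·1574+91·165·165, 1574·165+165·1574) = (4954951,519420)
n=3: (4954951,519420)∘(1574,165) = (1574·4954951+91·165·519420, 1574·519420+165·4954951) = (15598184174,1635133995)
n=4: (15598184174,1635133995)∘(1574,165) = (1574·15598184174+91·165·1635133995, 1574·1635133995+165·15598184174) = (49103078824801,5147401296840)
n=5: (49103078824801,5147401296840)∘(1574,165) = (1574·49103078824801+91·165·5147401296840, 1574·5147401296840+165·49103078824801) = (154576476542289374,16204017647318325)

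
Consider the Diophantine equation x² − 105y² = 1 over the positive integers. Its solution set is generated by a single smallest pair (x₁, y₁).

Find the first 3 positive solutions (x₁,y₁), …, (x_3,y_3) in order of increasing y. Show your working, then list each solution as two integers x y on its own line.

41 4
3361 328
275561 26892

d=105: √d = [10; 4,20] (ℓ=2, even), read p_1/q_1
i=0: a=10 ⇒ p=10, q=1
i=1: a=4 ⇒ p=41, q=4
(x₁, y₁) = (41, 4);  41² − 105·4² = 1 ✓
(41+4√105)^2 = 3361 + 328√105
(41+4√105)^3 = 275561 + 26892√105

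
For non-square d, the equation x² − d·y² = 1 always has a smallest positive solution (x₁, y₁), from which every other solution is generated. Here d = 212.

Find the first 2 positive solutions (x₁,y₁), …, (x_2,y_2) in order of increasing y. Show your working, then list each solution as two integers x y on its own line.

√212 = [14; 1,1,3,1,1,…,1,1,28, …], period ℓ=14 (even) → k=13
a_0=14:  p_0=14·1+0=14,  q_0=14·0+1=1
a_1=1:  p_1=1·14+1=15,  q_1=1·1+0=1
…
a_4=1:  p_4=1·102+29=131,  q_4=1·7+2=9
a_5=1:  p_5=1·131+102=233,  q_5=1·9+7=16
a_6=1:  p_6=1·233+131=364,  q_6=1·16+9=25
…
a_8=1:  p_8=1·2417+364=2781,  q_8=1·166+25=191
…
a_10=1:  p_10=1·5198+2781=7979,  q_10=1·357+191=548
…
a_12=1:  p_12=1·29135+7979=37114,  q_12=1·2001+548=2549
a_13=1:  p_13=1·37114+29135=66249,  q_13=1·2549+2001=4550
fundamental: x₁=66249, y₁=4550  (since 4388930001 − 212·20702500 = 1)
(66249+4550√212)^2 = 8777860001 + 602865900√212

66249 4550
8777860001 602865900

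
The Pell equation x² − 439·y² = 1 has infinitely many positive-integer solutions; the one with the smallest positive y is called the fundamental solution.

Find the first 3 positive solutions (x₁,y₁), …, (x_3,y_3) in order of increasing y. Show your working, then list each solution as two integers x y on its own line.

440 21
387199 18480
340734680 16262379

√439 → a₀=20, period (1,19,1,40); ℓ=4 even so k=3
k=0  a_k=20  p_k/q_k = 20/1
k=1  a_k=1  p_k/q_k = 21/1
k=2  a_k=19  p_k/q_k = 419/20
k=3  a_k=1  p_k/q_k = 440/21
fundamental: x₁=440, y₁=21  (since 193600 − 439·441 = 1)
n=2: (440,21)∘(440,21) = (440·440+439·21·21, 440·21+21·440) = (387199,18480)
n=3: (387199,18480)∘(440,21) = (440·387199+439·21·18480, 440·18480+21·387199) = (340734680,16262379)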